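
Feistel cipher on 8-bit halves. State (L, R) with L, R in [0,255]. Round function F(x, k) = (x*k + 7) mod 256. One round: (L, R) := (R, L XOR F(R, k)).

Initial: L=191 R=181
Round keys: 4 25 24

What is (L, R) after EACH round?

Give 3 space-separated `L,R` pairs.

Round 1 (k=4): L=181 R=100
Round 2 (k=25): L=100 R=126
Round 3 (k=24): L=126 R=179

Answer: 181,100 100,126 126,179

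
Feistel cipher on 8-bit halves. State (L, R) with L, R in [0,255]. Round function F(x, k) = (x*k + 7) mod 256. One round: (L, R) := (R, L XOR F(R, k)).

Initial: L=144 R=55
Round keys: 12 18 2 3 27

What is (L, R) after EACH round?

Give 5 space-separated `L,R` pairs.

Round 1 (k=12): L=55 R=11
Round 2 (k=18): L=11 R=250
Round 3 (k=2): L=250 R=240
Round 4 (k=3): L=240 R=45
Round 5 (k=27): L=45 R=54

Answer: 55,11 11,250 250,240 240,45 45,54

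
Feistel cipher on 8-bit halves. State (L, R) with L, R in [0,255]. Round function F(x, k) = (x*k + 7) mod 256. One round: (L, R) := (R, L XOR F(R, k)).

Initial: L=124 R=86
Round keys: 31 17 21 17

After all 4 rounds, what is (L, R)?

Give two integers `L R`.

Round 1 (k=31): L=86 R=13
Round 2 (k=17): L=13 R=178
Round 3 (k=21): L=178 R=172
Round 4 (k=17): L=172 R=193

Answer: 172 193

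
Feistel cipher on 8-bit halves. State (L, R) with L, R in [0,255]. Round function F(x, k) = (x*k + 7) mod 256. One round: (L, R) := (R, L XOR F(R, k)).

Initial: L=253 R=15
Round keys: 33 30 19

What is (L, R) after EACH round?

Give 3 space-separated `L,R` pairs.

Answer: 15,11 11,94 94,10

Derivation:
Round 1 (k=33): L=15 R=11
Round 2 (k=30): L=11 R=94
Round 3 (k=19): L=94 R=10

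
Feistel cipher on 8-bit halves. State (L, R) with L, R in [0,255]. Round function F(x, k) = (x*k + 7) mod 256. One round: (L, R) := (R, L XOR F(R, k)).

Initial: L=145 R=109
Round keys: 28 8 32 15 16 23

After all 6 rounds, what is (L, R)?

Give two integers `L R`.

Answer: 162 221

Derivation:
Round 1 (k=28): L=109 R=98
Round 2 (k=8): L=98 R=122
Round 3 (k=32): L=122 R=37
Round 4 (k=15): L=37 R=72
Round 5 (k=16): L=72 R=162
Round 6 (k=23): L=162 R=221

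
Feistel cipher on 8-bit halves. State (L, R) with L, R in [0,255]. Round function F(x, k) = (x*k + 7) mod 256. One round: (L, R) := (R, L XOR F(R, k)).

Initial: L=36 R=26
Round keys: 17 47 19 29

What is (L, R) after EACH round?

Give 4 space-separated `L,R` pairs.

Round 1 (k=17): L=26 R=229
Round 2 (k=47): L=229 R=8
Round 3 (k=19): L=8 R=122
Round 4 (k=29): L=122 R=209

Answer: 26,229 229,8 8,122 122,209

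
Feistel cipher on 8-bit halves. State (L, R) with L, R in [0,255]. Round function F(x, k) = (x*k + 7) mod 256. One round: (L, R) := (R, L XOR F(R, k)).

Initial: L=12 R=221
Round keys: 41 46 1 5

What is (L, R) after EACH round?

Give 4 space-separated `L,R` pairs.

Round 1 (k=41): L=221 R=96
Round 2 (k=46): L=96 R=154
Round 3 (k=1): L=154 R=193
Round 4 (k=5): L=193 R=86

Answer: 221,96 96,154 154,193 193,86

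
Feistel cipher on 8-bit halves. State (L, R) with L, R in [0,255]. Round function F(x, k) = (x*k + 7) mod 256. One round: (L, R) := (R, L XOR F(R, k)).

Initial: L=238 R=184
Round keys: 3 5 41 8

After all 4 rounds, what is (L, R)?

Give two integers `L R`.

Answer: 90 163

Derivation:
Round 1 (k=3): L=184 R=193
Round 2 (k=5): L=193 R=116
Round 3 (k=41): L=116 R=90
Round 4 (k=8): L=90 R=163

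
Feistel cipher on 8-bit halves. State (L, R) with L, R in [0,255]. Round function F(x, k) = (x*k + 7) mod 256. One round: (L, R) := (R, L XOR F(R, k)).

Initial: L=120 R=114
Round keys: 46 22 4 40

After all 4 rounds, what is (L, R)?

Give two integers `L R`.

Answer: 72 172

Derivation:
Round 1 (k=46): L=114 R=251
Round 2 (k=22): L=251 R=235
Round 3 (k=4): L=235 R=72
Round 4 (k=40): L=72 R=172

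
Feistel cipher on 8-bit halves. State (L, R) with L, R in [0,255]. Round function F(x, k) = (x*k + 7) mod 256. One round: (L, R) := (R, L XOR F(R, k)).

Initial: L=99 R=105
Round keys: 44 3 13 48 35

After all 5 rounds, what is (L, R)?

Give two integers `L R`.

Round 1 (k=44): L=105 R=112
Round 2 (k=3): L=112 R=62
Round 3 (k=13): L=62 R=93
Round 4 (k=48): L=93 R=73
Round 5 (k=35): L=73 R=95

Answer: 73 95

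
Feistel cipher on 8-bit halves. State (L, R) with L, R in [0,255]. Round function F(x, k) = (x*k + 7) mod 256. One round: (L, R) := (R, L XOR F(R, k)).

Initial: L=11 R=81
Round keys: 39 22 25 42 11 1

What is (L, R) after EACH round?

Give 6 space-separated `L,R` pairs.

Round 1 (k=39): L=81 R=85
Round 2 (k=22): L=85 R=4
Round 3 (k=25): L=4 R=62
Round 4 (k=42): L=62 R=55
Round 5 (k=11): L=55 R=90
Round 6 (k=1): L=90 R=86

Answer: 81,85 85,4 4,62 62,55 55,90 90,86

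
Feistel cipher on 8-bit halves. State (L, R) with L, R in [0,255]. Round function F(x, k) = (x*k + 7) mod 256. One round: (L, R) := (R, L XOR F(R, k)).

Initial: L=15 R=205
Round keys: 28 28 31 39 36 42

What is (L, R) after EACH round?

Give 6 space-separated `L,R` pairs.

Round 1 (k=28): L=205 R=124
Round 2 (k=28): L=124 R=90
Round 3 (k=31): L=90 R=145
Round 4 (k=39): L=145 R=68
Round 5 (k=36): L=68 R=6
Round 6 (k=42): L=6 R=71

Answer: 205,124 124,90 90,145 145,68 68,6 6,71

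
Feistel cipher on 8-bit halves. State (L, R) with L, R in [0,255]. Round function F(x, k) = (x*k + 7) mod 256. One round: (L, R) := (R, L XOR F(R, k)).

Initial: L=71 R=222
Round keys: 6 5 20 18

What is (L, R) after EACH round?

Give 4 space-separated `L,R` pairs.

Round 1 (k=6): L=222 R=124
Round 2 (k=5): L=124 R=173
Round 3 (k=20): L=173 R=247
Round 4 (k=18): L=247 R=200

Answer: 222,124 124,173 173,247 247,200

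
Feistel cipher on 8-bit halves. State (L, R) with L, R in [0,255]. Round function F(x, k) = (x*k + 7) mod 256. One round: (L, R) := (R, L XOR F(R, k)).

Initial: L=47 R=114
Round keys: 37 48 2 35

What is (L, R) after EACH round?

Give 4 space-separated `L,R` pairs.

Round 1 (k=37): L=114 R=174
Round 2 (k=48): L=174 R=213
Round 3 (k=2): L=213 R=31
Round 4 (k=35): L=31 R=145

Answer: 114,174 174,213 213,31 31,145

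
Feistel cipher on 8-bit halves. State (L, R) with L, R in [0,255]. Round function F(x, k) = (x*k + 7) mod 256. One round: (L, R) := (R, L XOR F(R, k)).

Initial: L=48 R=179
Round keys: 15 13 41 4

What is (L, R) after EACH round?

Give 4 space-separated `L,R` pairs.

Round 1 (k=15): L=179 R=180
Round 2 (k=13): L=180 R=152
Round 3 (k=41): L=152 R=235
Round 4 (k=4): L=235 R=43

Answer: 179,180 180,152 152,235 235,43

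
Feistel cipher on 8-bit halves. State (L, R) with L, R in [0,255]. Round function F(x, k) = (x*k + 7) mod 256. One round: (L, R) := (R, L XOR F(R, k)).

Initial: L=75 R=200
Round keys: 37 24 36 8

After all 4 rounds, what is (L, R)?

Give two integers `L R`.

Round 1 (k=37): L=200 R=164
Round 2 (k=24): L=164 R=175
Round 3 (k=36): L=175 R=7
Round 4 (k=8): L=7 R=144

Answer: 7 144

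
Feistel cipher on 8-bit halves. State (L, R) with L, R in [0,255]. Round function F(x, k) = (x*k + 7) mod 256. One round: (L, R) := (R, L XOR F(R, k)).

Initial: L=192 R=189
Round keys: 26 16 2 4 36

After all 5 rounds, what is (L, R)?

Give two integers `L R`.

Answer: 165 153

Derivation:
Round 1 (k=26): L=189 R=249
Round 2 (k=16): L=249 R=42
Round 3 (k=2): L=42 R=162
Round 4 (k=4): L=162 R=165
Round 5 (k=36): L=165 R=153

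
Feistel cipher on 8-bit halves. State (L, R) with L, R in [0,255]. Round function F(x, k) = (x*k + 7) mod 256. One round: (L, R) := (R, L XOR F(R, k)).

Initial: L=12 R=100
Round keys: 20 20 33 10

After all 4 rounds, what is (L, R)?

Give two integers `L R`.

Round 1 (k=20): L=100 R=219
Round 2 (k=20): L=219 R=71
Round 3 (k=33): L=71 R=245
Round 4 (k=10): L=245 R=222

Answer: 245 222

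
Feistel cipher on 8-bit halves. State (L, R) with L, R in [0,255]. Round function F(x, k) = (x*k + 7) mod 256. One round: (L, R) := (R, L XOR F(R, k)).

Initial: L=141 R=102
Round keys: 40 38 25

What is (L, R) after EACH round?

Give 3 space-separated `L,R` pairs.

Round 1 (k=40): L=102 R=122
Round 2 (k=38): L=122 R=69
Round 3 (k=25): L=69 R=190

Answer: 102,122 122,69 69,190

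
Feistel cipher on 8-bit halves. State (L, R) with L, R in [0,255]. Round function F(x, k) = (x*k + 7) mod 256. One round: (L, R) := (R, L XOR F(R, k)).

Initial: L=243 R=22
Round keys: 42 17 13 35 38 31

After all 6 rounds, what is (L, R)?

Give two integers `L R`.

Round 1 (k=42): L=22 R=80
Round 2 (k=17): L=80 R=65
Round 3 (k=13): L=65 R=4
Round 4 (k=35): L=4 R=210
Round 5 (k=38): L=210 R=55
Round 6 (k=31): L=55 R=98

Answer: 55 98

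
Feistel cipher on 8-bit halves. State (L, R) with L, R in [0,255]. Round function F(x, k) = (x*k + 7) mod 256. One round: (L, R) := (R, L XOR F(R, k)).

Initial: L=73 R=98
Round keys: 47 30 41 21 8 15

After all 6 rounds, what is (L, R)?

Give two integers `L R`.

Round 1 (k=47): L=98 R=76
Round 2 (k=30): L=76 R=141
Round 3 (k=41): L=141 R=208
Round 4 (k=21): L=208 R=154
Round 5 (k=8): L=154 R=7
Round 6 (k=15): L=7 R=234

Answer: 7 234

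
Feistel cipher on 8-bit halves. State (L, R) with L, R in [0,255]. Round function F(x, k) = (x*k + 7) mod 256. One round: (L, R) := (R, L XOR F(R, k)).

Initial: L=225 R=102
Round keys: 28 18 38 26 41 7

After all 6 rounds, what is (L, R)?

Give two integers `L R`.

Round 1 (k=28): L=102 R=206
Round 2 (k=18): L=206 R=229
Round 3 (k=38): L=229 R=203
Round 4 (k=26): L=203 R=64
Round 5 (k=41): L=64 R=140
Round 6 (k=7): L=140 R=155

Answer: 140 155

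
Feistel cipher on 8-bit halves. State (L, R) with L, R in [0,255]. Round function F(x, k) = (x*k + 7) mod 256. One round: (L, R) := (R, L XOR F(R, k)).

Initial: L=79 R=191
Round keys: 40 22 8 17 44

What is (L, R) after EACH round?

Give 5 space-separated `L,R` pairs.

Answer: 191,144 144,216 216,87 87,22 22,152

Derivation:
Round 1 (k=40): L=191 R=144
Round 2 (k=22): L=144 R=216
Round 3 (k=8): L=216 R=87
Round 4 (k=17): L=87 R=22
Round 5 (k=44): L=22 R=152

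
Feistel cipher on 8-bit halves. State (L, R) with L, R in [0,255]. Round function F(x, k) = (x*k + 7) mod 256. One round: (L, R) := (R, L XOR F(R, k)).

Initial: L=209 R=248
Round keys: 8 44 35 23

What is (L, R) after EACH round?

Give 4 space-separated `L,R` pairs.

Answer: 248,22 22,55 55,154 154,234

Derivation:
Round 1 (k=8): L=248 R=22
Round 2 (k=44): L=22 R=55
Round 3 (k=35): L=55 R=154
Round 4 (k=23): L=154 R=234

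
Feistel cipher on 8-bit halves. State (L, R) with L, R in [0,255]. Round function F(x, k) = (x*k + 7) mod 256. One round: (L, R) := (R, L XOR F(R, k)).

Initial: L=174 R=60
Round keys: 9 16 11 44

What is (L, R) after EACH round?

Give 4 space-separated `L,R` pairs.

Round 1 (k=9): L=60 R=141
Round 2 (k=16): L=141 R=235
Round 3 (k=11): L=235 R=173
Round 4 (k=44): L=173 R=40

Answer: 60,141 141,235 235,173 173,40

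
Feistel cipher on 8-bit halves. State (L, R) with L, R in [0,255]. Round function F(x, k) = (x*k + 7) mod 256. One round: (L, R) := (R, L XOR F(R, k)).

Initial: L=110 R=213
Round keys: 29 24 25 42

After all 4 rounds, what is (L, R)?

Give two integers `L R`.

Round 1 (k=29): L=213 R=70
Round 2 (k=24): L=70 R=66
Round 3 (k=25): L=66 R=63
Round 4 (k=42): L=63 R=31

Answer: 63 31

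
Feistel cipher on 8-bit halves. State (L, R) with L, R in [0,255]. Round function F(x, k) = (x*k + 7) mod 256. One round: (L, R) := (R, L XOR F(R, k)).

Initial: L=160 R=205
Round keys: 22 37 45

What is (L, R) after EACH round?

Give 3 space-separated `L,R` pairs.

Answer: 205,5 5,13 13,85

Derivation:
Round 1 (k=22): L=205 R=5
Round 2 (k=37): L=5 R=13
Round 3 (k=45): L=13 R=85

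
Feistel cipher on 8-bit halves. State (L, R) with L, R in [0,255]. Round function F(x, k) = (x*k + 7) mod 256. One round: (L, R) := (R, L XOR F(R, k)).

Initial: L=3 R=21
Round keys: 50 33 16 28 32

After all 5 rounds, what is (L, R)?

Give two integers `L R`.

Round 1 (k=50): L=21 R=34
Round 2 (k=33): L=34 R=124
Round 3 (k=16): L=124 R=229
Round 4 (k=28): L=229 R=111
Round 5 (k=32): L=111 R=2

Answer: 111 2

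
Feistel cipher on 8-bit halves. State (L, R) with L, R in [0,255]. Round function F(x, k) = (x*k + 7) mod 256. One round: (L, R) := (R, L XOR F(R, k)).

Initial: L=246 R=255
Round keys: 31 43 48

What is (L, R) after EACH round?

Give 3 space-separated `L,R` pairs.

Round 1 (k=31): L=255 R=30
Round 2 (k=43): L=30 R=238
Round 3 (k=48): L=238 R=185

Answer: 255,30 30,238 238,185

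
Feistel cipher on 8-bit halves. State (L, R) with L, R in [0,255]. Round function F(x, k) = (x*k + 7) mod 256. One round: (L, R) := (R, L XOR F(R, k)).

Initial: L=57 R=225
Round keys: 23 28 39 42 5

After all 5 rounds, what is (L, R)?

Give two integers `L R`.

Answer: 65 38

Derivation:
Round 1 (k=23): L=225 R=7
Round 2 (k=28): L=7 R=42
Round 3 (k=39): L=42 R=106
Round 4 (k=42): L=106 R=65
Round 5 (k=5): L=65 R=38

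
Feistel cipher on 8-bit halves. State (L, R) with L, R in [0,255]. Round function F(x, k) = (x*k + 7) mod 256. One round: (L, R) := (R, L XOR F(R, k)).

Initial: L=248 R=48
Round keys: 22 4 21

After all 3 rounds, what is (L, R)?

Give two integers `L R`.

Round 1 (k=22): L=48 R=223
Round 2 (k=4): L=223 R=179
Round 3 (k=21): L=179 R=105

Answer: 179 105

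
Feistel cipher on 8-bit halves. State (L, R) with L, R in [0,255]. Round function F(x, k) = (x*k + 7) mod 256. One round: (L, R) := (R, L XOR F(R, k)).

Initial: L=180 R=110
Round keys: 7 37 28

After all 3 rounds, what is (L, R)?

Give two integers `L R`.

Round 1 (k=7): L=110 R=189
Round 2 (k=37): L=189 R=54
Round 3 (k=28): L=54 R=82

Answer: 54 82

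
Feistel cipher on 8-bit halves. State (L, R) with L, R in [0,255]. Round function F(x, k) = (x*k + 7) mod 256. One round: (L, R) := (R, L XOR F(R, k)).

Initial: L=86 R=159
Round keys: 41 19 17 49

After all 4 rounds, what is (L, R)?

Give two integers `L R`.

Round 1 (k=41): L=159 R=40
Round 2 (k=19): L=40 R=96
Round 3 (k=17): L=96 R=79
Round 4 (k=49): L=79 R=70

Answer: 79 70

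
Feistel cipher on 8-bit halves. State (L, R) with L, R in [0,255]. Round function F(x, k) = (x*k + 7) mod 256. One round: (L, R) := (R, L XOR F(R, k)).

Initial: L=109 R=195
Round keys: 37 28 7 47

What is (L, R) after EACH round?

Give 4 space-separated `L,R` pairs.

Round 1 (k=37): L=195 R=91
Round 2 (k=28): L=91 R=56
Round 3 (k=7): L=56 R=212
Round 4 (k=47): L=212 R=203

Answer: 195,91 91,56 56,212 212,203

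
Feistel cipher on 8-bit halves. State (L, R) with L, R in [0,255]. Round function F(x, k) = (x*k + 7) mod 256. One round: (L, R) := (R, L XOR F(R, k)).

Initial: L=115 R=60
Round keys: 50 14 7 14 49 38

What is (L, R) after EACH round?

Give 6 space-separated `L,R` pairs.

Answer: 60,204 204,19 19,64 64,148 148,27 27,157

Derivation:
Round 1 (k=50): L=60 R=204
Round 2 (k=14): L=204 R=19
Round 3 (k=7): L=19 R=64
Round 4 (k=14): L=64 R=148
Round 5 (k=49): L=148 R=27
Round 6 (k=38): L=27 R=157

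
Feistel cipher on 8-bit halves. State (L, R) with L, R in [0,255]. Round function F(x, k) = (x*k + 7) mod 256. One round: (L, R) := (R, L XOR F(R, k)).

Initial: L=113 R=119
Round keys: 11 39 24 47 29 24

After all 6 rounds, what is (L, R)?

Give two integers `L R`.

Answer: 93 79

Derivation:
Round 1 (k=11): L=119 R=85
Round 2 (k=39): L=85 R=141
Round 3 (k=24): L=141 R=106
Round 4 (k=47): L=106 R=240
Round 5 (k=29): L=240 R=93
Round 6 (k=24): L=93 R=79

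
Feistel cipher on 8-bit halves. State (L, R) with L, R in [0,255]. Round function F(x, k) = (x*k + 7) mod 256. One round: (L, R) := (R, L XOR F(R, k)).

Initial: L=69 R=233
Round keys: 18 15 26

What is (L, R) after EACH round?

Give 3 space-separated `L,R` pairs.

Answer: 233,44 44,114 114,183

Derivation:
Round 1 (k=18): L=233 R=44
Round 2 (k=15): L=44 R=114
Round 3 (k=26): L=114 R=183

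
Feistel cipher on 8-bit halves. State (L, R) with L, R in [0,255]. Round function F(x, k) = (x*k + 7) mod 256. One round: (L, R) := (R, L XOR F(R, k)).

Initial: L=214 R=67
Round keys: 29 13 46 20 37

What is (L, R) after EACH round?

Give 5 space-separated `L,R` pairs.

Round 1 (k=29): L=67 R=72
Round 2 (k=13): L=72 R=236
Round 3 (k=46): L=236 R=39
Round 4 (k=20): L=39 R=255
Round 5 (k=37): L=255 R=197

Answer: 67,72 72,236 236,39 39,255 255,197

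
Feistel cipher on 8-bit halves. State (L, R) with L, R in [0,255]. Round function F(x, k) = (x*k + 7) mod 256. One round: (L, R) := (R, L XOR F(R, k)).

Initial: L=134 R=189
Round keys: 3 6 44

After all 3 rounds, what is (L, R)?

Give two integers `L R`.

Answer: 234 135

Derivation:
Round 1 (k=3): L=189 R=184
Round 2 (k=6): L=184 R=234
Round 3 (k=44): L=234 R=135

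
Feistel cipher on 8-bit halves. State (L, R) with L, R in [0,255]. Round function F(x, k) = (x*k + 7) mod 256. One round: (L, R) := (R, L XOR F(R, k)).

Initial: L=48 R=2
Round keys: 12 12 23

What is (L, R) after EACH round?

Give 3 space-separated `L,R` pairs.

Round 1 (k=12): L=2 R=47
Round 2 (k=12): L=47 R=57
Round 3 (k=23): L=57 R=9

Answer: 2,47 47,57 57,9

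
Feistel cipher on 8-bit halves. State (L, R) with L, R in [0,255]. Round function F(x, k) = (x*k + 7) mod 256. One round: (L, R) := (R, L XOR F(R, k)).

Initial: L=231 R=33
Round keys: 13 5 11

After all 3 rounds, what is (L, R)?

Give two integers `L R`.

Round 1 (k=13): L=33 R=83
Round 2 (k=5): L=83 R=135
Round 3 (k=11): L=135 R=135

Answer: 135 135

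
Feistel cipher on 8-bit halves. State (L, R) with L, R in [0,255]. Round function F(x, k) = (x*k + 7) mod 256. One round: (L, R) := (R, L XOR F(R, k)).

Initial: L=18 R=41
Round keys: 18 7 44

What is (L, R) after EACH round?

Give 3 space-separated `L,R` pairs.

Answer: 41,251 251,205 205,184

Derivation:
Round 1 (k=18): L=41 R=251
Round 2 (k=7): L=251 R=205
Round 3 (k=44): L=205 R=184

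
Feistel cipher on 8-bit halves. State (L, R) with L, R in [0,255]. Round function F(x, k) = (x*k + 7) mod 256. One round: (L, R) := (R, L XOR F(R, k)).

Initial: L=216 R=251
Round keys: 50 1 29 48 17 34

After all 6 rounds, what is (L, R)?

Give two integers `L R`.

Round 1 (k=50): L=251 R=213
Round 2 (k=1): L=213 R=39
Round 3 (k=29): L=39 R=167
Round 4 (k=48): L=167 R=112
Round 5 (k=17): L=112 R=208
Round 6 (k=34): L=208 R=215

Answer: 208 215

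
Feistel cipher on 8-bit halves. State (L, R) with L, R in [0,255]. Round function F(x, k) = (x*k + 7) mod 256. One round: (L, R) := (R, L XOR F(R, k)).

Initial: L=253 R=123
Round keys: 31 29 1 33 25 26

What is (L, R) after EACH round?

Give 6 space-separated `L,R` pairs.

Round 1 (k=31): L=123 R=17
Round 2 (k=29): L=17 R=143
Round 3 (k=1): L=143 R=135
Round 4 (k=33): L=135 R=225
Round 5 (k=25): L=225 R=135
Round 6 (k=26): L=135 R=92

Answer: 123,17 17,143 143,135 135,225 225,135 135,92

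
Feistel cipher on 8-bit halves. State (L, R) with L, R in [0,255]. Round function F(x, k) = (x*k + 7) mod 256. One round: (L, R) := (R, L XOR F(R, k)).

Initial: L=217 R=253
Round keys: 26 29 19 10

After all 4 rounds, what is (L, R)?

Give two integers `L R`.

Round 1 (k=26): L=253 R=96
Round 2 (k=29): L=96 R=26
Round 3 (k=19): L=26 R=149
Round 4 (k=10): L=149 R=195

Answer: 149 195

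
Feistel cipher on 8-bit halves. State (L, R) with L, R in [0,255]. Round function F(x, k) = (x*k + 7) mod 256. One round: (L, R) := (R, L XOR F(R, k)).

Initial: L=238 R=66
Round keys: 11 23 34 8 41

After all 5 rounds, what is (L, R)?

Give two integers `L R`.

Round 1 (k=11): L=66 R=51
Round 2 (k=23): L=51 R=222
Round 3 (k=34): L=222 R=176
Round 4 (k=8): L=176 R=89
Round 5 (k=41): L=89 R=248

Answer: 89 248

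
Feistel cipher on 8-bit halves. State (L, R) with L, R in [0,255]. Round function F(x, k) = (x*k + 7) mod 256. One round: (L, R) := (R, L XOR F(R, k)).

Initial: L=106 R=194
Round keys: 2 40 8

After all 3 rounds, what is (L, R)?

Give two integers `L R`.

Round 1 (k=2): L=194 R=225
Round 2 (k=40): L=225 R=237
Round 3 (k=8): L=237 R=142

Answer: 237 142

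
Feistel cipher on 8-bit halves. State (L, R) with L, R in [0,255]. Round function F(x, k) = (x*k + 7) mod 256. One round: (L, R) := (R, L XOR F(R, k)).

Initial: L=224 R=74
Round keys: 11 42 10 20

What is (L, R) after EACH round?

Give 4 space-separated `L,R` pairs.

Answer: 74,213 213,179 179,208 208,244

Derivation:
Round 1 (k=11): L=74 R=213
Round 2 (k=42): L=213 R=179
Round 3 (k=10): L=179 R=208
Round 4 (k=20): L=208 R=244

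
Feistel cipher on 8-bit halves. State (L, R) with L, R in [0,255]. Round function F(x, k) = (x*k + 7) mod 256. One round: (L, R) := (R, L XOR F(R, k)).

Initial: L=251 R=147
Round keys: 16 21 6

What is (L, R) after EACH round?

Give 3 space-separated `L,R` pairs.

Round 1 (k=16): L=147 R=204
Round 2 (k=21): L=204 R=80
Round 3 (k=6): L=80 R=43

Answer: 147,204 204,80 80,43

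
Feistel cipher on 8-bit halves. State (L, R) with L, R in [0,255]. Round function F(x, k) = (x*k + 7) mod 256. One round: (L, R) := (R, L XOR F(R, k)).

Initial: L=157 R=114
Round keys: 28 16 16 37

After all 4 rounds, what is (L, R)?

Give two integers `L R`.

Answer: 181 101

Derivation:
Round 1 (k=28): L=114 R=226
Round 2 (k=16): L=226 R=85
Round 3 (k=16): L=85 R=181
Round 4 (k=37): L=181 R=101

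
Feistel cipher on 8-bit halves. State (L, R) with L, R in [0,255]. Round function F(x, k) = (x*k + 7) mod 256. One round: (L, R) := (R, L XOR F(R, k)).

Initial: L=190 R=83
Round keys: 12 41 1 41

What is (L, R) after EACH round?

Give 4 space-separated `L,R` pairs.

Answer: 83,85 85,247 247,171 171,157

Derivation:
Round 1 (k=12): L=83 R=85
Round 2 (k=41): L=85 R=247
Round 3 (k=1): L=247 R=171
Round 4 (k=41): L=171 R=157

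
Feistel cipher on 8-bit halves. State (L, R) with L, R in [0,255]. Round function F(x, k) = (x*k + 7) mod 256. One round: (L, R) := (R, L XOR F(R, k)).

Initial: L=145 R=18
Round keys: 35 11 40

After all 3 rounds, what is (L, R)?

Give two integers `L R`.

Round 1 (k=35): L=18 R=236
Round 2 (k=11): L=236 R=57
Round 3 (k=40): L=57 R=3

Answer: 57 3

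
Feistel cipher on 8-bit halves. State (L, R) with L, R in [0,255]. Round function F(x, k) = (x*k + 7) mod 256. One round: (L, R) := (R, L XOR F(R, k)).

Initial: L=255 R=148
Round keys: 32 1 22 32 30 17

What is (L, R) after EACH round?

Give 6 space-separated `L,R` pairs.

Round 1 (k=32): L=148 R=120
Round 2 (k=1): L=120 R=235
Round 3 (k=22): L=235 R=65
Round 4 (k=32): L=65 R=204
Round 5 (k=30): L=204 R=174
Round 6 (k=17): L=174 R=89

Answer: 148,120 120,235 235,65 65,204 204,174 174,89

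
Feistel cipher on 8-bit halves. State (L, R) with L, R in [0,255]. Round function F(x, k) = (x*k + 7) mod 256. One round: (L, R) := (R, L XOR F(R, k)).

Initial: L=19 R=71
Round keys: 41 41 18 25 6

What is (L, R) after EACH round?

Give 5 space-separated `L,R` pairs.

Answer: 71,117 117,131 131,72 72,140 140,7

Derivation:
Round 1 (k=41): L=71 R=117
Round 2 (k=41): L=117 R=131
Round 3 (k=18): L=131 R=72
Round 4 (k=25): L=72 R=140
Round 5 (k=6): L=140 R=7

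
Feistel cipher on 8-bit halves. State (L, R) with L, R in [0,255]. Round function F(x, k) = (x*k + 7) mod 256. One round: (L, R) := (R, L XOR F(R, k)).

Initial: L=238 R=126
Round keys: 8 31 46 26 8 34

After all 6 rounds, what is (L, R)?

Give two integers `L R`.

Answer: 33 74

Derivation:
Round 1 (k=8): L=126 R=25
Round 2 (k=31): L=25 R=112
Round 3 (k=46): L=112 R=62
Round 4 (k=26): L=62 R=35
Round 5 (k=8): L=35 R=33
Round 6 (k=34): L=33 R=74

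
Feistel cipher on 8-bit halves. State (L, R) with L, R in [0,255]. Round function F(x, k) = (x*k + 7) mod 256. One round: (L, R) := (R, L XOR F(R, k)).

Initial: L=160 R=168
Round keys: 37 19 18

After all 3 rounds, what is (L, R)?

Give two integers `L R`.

Answer: 108 112

Derivation:
Round 1 (k=37): L=168 R=239
Round 2 (k=19): L=239 R=108
Round 3 (k=18): L=108 R=112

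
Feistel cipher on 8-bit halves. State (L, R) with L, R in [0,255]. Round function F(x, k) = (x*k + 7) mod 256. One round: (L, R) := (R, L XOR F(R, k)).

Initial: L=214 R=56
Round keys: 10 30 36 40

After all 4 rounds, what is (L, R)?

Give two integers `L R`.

Round 1 (k=10): L=56 R=225
Round 2 (k=30): L=225 R=93
Round 3 (k=36): L=93 R=250
Round 4 (k=40): L=250 R=74

Answer: 250 74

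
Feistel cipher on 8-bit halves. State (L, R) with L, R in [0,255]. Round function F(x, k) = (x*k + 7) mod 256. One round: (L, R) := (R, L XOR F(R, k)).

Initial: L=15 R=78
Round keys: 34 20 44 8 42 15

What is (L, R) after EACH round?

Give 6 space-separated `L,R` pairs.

Round 1 (k=34): L=78 R=108
Round 2 (k=20): L=108 R=57
Round 3 (k=44): L=57 R=191
Round 4 (k=8): L=191 R=198
Round 5 (k=42): L=198 R=60
Round 6 (k=15): L=60 R=77

Answer: 78,108 108,57 57,191 191,198 198,60 60,77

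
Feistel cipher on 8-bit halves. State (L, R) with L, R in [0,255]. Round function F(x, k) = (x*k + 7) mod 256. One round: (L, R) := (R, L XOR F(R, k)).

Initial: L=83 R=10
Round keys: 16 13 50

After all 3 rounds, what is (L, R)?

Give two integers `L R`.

Round 1 (k=16): L=10 R=244
Round 2 (k=13): L=244 R=97
Round 3 (k=50): L=97 R=13

Answer: 97 13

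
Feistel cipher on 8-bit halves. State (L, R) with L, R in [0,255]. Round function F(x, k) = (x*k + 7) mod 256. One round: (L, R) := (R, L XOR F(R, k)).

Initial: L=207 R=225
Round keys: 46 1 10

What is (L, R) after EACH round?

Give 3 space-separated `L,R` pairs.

Round 1 (k=46): L=225 R=186
Round 2 (k=1): L=186 R=32
Round 3 (k=10): L=32 R=253

Answer: 225,186 186,32 32,253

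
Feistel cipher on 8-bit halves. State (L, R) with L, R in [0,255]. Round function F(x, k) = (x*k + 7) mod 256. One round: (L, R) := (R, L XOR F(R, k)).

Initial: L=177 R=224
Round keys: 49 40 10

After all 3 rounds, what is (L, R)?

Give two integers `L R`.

Answer: 151 187

Derivation:
Round 1 (k=49): L=224 R=86
Round 2 (k=40): L=86 R=151
Round 3 (k=10): L=151 R=187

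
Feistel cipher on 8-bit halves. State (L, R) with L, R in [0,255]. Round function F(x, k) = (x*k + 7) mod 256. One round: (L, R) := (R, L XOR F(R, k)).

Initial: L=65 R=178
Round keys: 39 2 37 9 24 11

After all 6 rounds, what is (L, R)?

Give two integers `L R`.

Answer: 171 126

Derivation:
Round 1 (k=39): L=178 R=100
Round 2 (k=2): L=100 R=125
Round 3 (k=37): L=125 R=124
Round 4 (k=9): L=124 R=30
Round 5 (k=24): L=30 R=171
Round 6 (k=11): L=171 R=126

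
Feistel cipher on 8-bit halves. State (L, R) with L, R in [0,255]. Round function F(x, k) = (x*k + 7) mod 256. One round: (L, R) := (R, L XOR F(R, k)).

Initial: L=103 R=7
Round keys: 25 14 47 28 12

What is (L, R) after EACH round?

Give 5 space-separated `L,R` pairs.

Round 1 (k=25): L=7 R=209
Round 2 (k=14): L=209 R=114
Round 3 (k=47): L=114 R=36
Round 4 (k=28): L=36 R=133
Round 5 (k=12): L=133 R=103

Answer: 7,209 209,114 114,36 36,133 133,103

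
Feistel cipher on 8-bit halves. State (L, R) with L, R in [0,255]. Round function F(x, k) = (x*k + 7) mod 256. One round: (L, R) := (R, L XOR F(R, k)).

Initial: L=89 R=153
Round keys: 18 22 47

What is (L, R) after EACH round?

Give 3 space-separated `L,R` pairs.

Answer: 153,144 144,254 254,57

Derivation:
Round 1 (k=18): L=153 R=144
Round 2 (k=22): L=144 R=254
Round 3 (k=47): L=254 R=57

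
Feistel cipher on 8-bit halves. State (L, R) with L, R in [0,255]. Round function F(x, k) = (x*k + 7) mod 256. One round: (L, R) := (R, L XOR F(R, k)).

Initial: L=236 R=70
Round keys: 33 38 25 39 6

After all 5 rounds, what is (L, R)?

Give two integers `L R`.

Answer: 79 58

Derivation:
Round 1 (k=33): L=70 R=225
Round 2 (k=38): L=225 R=43
Round 3 (k=25): L=43 R=219
Round 4 (k=39): L=219 R=79
Round 5 (k=6): L=79 R=58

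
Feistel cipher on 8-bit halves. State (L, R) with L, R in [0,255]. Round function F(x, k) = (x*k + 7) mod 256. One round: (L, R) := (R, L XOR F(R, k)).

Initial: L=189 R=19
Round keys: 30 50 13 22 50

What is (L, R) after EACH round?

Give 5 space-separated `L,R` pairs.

Answer: 19,252 252,44 44,191 191,93 93,142

Derivation:
Round 1 (k=30): L=19 R=252
Round 2 (k=50): L=252 R=44
Round 3 (k=13): L=44 R=191
Round 4 (k=22): L=191 R=93
Round 5 (k=50): L=93 R=142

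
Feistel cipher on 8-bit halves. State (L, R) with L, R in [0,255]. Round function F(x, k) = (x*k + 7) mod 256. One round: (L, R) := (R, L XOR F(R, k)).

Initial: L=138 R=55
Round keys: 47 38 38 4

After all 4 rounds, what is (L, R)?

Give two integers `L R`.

Answer: 149 47

Derivation:
Round 1 (k=47): L=55 R=170
Round 2 (k=38): L=170 R=116
Round 3 (k=38): L=116 R=149
Round 4 (k=4): L=149 R=47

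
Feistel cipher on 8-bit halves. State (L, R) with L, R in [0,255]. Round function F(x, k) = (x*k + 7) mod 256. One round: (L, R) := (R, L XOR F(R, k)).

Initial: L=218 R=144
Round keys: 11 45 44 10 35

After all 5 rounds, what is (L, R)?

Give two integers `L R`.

Round 1 (k=11): L=144 R=237
Round 2 (k=45): L=237 R=32
Round 3 (k=44): L=32 R=106
Round 4 (k=10): L=106 R=11
Round 5 (k=35): L=11 R=226

Answer: 11 226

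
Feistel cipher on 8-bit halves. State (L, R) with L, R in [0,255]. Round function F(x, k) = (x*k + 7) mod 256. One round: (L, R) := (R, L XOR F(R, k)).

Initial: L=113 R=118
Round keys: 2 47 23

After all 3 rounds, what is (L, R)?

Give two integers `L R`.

Answer: 147 190

Derivation:
Round 1 (k=2): L=118 R=130
Round 2 (k=47): L=130 R=147
Round 3 (k=23): L=147 R=190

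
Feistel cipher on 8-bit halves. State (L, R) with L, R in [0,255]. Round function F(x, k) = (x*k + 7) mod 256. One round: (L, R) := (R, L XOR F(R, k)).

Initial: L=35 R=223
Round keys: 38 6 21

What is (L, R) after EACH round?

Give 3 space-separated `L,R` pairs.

Answer: 223,2 2,204 204,193

Derivation:
Round 1 (k=38): L=223 R=2
Round 2 (k=6): L=2 R=204
Round 3 (k=21): L=204 R=193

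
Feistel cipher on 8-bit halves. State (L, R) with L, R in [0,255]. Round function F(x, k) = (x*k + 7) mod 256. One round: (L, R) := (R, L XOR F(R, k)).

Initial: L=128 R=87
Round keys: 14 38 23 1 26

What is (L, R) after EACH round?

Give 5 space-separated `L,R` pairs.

Answer: 87,73 73,138 138,36 36,161 161,69

Derivation:
Round 1 (k=14): L=87 R=73
Round 2 (k=38): L=73 R=138
Round 3 (k=23): L=138 R=36
Round 4 (k=1): L=36 R=161
Round 5 (k=26): L=161 R=69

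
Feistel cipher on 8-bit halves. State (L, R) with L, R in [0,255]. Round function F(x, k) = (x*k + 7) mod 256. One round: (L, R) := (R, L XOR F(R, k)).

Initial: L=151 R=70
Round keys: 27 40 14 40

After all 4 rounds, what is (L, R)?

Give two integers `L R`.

Round 1 (k=27): L=70 R=254
Round 2 (k=40): L=254 R=241
Round 3 (k=14): L=241 R=203
Round 4 (k=40): L=203 R=78

Answer: 203 78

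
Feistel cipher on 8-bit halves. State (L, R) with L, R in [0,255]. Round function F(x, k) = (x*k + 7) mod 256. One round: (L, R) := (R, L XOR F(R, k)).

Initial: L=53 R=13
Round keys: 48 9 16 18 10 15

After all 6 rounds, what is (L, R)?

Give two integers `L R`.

Round 1 (k=48): L=13 R=66
Round 2 (k=9): L=66 R=84
Round 3 (k=16): L=84 R=5
Round 4 (k=18): L=5 R=53
Round 5 (k=10): L=53 R=28
Round 6 (k=15): L=28 R=158

Answer: 28 158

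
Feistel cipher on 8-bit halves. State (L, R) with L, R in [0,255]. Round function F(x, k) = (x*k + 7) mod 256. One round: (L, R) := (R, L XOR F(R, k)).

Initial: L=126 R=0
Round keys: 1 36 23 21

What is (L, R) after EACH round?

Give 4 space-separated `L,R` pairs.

Answer: 0,121 121,11 11,125 125,67

Derivation:
Round 1 (k=1): L=0 R=121
Round 2 (k=36): L=121 R=11
Round 3 (k=23): L=11 R=125
Round 4 (k=21): L=125 R=67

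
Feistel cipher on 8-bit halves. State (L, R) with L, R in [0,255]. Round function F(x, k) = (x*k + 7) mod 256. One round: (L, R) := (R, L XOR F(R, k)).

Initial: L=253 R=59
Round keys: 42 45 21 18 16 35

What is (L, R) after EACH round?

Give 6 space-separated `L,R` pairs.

Round 1 (k=42): L=59 R=72
Round 2 (k=45): L=72 R=148
Round 3 (k=21): L=148 R=99
Round 4 (k=18): L=99 R=105
Round 5 (k=16): L=105 R=244
Round 6 (k=35): L=244 R=10

Answer: 59,72 72,148 148,99 99,105 105,244 244,10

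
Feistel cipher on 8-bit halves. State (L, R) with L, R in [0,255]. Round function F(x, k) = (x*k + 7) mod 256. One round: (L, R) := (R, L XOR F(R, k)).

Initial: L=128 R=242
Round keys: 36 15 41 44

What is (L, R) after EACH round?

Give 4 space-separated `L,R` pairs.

Answer: 242,143 143,154 154,62 62,53

Derivation:
Round 1 (k=36): L=242 R=143
Round 2 (k=15): L=143 R=154
Round 3 (k=41): L=154 R=62
Round 4 (k=44): L=62 R=53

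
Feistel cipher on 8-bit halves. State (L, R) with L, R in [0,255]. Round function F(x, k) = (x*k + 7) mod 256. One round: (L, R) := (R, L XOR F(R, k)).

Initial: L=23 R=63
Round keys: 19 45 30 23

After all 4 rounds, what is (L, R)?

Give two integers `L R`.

Answer: 166 96

Derivation:
Round 1 (k=19): L=63 R=163
Round 2 (k=45): L=163 R=145
Round 3 (k=30): L=145 R=166
Round 4 (k=23): L=166 R=96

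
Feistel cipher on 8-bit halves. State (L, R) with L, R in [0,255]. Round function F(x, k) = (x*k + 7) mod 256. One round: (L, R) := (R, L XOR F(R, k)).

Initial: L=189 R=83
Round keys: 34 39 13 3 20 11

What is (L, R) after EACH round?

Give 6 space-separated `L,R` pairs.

Round 1 (k=34): L=83 R=176
Round 2 (k=39): L=176 R=132
Round 3 (k=13): L=132 R=11
Round 4 (k=3): L=11 R=172
Round 5 (k=20): L=172 R=124
Round 6 (k=11): L=124 R=247

Answer: 83,176 176,132 132,11 11,172 172,124 124,247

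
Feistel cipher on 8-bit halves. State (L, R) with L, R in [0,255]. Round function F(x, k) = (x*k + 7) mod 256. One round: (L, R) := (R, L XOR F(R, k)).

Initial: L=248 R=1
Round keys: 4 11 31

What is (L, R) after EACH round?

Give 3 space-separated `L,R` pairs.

Round 1 (k=4): L=1 R=243
Round 2 (k=11): L=243 R=121
Round 3 (k=31): L=121 R=93

Answer: 1,243 243,121 121,93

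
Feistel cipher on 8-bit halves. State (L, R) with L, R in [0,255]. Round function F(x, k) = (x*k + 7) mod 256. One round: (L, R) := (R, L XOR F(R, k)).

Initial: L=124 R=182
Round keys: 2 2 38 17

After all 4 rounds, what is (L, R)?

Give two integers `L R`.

Answer: 214 174

Derivation:
Round 1 (k=2): L=182 R=15
Round 2 (k=2): L=15 R=147
Round 3 (k=38): L=147 R=214
Round 4 (k=17): L=214 R=174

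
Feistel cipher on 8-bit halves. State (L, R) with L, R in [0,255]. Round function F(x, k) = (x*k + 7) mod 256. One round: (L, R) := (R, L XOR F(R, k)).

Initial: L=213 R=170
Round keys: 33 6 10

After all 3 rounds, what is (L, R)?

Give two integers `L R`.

Answer: 117 189

Derivation:
Round 1 (k=33): L=170 R=36
Round 2 (k=6): L=36 R=117
Round 3 (k=10): L=117 R=189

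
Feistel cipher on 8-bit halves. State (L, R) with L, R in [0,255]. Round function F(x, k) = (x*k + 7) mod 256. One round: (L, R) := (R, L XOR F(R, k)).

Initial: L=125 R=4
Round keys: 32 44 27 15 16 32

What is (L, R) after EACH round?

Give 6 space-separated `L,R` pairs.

Round 1 (k=32): L=4 R=250
Round 2 (k=44): L=250 R=251
Round 3 (k=27): L=251 R=122
Round 4 (k=15): L=122 R=214
Round 5 (k=16): L=214 R=29
Round 6 (k=32): L=29 R=113

Answer: 4,250 250,251 251,122 122,214 214,29 29,113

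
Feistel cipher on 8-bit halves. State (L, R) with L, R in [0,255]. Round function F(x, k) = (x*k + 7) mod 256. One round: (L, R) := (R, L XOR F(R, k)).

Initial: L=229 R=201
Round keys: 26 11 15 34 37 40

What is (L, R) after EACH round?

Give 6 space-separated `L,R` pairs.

Answer: 201,148 148,170 170,105 105,83 83,111 111,12

Derivation:
Round 1 (k=26): L=201 R=148
Round 2 (k=11): L=148 R=170
Round 3 (k=15): L=170 R=105
Round 4 (k=34): L=105 R=83
Round 5 (k=37): L=83 R=111
Round 6 (k=40): L=111 R=12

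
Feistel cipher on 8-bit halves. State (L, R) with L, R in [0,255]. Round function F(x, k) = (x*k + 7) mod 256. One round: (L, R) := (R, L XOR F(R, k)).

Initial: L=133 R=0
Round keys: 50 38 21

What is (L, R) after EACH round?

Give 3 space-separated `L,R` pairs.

Answer: 0,130 130,83 83,84

Derivation:
Round 1 (k=50): L=0 R=130
Round 2 (k=38): L=130 R=83
Round 3 (k=21): L=83 R=84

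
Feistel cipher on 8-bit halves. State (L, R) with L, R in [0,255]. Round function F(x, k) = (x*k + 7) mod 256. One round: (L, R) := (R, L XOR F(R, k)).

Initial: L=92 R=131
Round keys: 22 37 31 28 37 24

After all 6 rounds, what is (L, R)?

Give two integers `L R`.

Answer: 182 167

Derivation:
Round 1 (k=22): L=131 R=21
Round 2 (k=37): L=21 R=147
Round 3 (k=31): L=147 R=193
Round 4 (k=28): L=193 R=176
Round 5 (k=37): L=176 R=182
Round 6 (k=24): L=182 R=167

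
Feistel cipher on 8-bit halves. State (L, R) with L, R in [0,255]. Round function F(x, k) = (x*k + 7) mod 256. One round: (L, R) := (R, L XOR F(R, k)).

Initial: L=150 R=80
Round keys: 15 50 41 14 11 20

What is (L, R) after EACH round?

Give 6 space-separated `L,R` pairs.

Round 1 (k=15): L=80 R=33
Round 2 (k=50): L=33 R=41
Round 3 (k=41): L=41 R=185
Round 4 (k=14): L=185 R=12
Round 5 (k=11): L=12 R=50
Round 6 (k=20): L=50 R=227

Answer: 80,33 33,41 41,185 185,12 12,50 50,227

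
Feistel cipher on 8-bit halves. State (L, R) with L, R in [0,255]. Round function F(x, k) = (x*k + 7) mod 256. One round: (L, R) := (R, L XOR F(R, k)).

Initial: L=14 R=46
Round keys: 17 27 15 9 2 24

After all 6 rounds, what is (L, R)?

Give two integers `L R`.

Round 1 (k=17): L=46 R=27
Round 2 (k=27): L=27 R=206
Round 3 (k=15): L=206 R=2
Round 4 (k=9): L=2 R=215
Round 5 (k=2): L=215 R=183
Round 6 (k=24): L=183 R=248

Answer: 183 248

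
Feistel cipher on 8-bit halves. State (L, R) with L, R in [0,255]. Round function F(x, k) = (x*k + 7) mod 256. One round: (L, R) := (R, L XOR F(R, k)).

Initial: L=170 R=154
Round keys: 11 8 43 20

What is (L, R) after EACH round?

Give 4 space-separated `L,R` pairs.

Answer: 154,15 15,229 229,113 113,62

Derivation:
Round 1 (k=11): L=154 R=15
Round 2 (k=8): L=15 R=229
Round 3 (k=43): L=229 R=113
Round 4 (k=20): L=113 R=62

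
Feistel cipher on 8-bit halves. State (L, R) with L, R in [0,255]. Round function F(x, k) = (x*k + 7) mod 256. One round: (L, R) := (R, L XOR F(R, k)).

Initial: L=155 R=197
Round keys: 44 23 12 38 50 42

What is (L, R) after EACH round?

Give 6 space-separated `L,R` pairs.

Answer: 197,120 120,10 10,7 7,27 27,74 74,48

Derivation:
Round 1 (k=44): L=197 R=120
Round 2 (k=23): L=120 R=10
Round 3 (k=12): L=10 R=7
Round 4 (k=38): L=7 R=27
Round 5 (k=50): L=27 R=74
Round 6 (k=42): L=74 R=48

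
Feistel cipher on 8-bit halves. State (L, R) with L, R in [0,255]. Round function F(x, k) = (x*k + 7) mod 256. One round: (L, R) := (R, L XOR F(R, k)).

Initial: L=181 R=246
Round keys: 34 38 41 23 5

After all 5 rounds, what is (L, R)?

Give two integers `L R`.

Answer: 80 61

Derivation:
Round 1 (k=34): L=246 R=6
Round 2 (k=38): L=6 R=29
Round 3 (k=41): L=29 R=170
Round 4 (k=23): L=170 R=80
Round 5 (k=5): L=80 R=61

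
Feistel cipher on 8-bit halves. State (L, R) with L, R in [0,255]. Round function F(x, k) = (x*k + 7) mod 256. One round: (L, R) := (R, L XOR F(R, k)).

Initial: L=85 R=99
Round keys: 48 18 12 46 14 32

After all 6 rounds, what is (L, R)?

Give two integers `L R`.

Answer: 40 98

Derivation:
Round 1 (k=48): L=99 R=194
Round 2 (k=18): L=194 R=200
Round 3 (k=12): L=200 R=165
Round 4 (k=46): L=165 R=101
Round 5 (k=14): L=101 R=40
Round 6 (k=32): L=40 R=98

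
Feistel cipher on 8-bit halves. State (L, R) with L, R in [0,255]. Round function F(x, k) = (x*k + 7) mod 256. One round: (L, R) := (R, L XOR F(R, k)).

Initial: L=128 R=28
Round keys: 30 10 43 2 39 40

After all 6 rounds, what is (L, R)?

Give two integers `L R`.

Answer: 250 23

Derivation:
Round 1 (k=30): L=28 R=207
Round 2 (k=10): L=207 R=1
Round 3 (k=43): L=1 R=253
Round 4 (k=2): L=253 R=0
Round 5 (k=39): L=0 R=250
Round 6 (k=40): L=250 R=23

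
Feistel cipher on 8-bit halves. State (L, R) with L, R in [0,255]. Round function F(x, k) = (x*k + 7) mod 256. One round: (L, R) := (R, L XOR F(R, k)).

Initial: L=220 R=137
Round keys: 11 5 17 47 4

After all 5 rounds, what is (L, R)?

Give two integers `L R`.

Round 1 (k=11): L=137 R=54
Round 2 (k=5): L=54 R=156
Round 3 (k=17): L=156 R=85
Round 4 (k=47): L=85 R=62
Round 5 (k=4): L=62 R=170

Answer: 62 170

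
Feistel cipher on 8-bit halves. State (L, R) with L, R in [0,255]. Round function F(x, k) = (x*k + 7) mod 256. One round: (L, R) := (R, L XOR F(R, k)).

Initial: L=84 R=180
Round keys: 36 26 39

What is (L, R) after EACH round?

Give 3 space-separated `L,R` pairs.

Answer: 180,3 3,225 225,77

Derivation:
Round 1 (k=36): L=180 R=3
Round 2 (k=26): L=3 R=225
Round 3 (k=39): L=225 R=77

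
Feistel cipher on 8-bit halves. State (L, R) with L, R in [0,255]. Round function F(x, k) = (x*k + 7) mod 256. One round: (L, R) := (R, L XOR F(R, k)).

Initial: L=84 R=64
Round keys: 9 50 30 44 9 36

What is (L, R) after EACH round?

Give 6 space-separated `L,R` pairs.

Round 1 (k=9): L=64 R=19
Round 2 (k=50): L=19 R=253
Round 3 (k=30): L=253 R=190
Round 4 (k=44): L=190 R=82
Round 5 (k=9): L=82 R=87
Round 6 (k=36): L=87 R=17

Answer: 64,19 19,253 253,190 190,82 82,87 87,17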